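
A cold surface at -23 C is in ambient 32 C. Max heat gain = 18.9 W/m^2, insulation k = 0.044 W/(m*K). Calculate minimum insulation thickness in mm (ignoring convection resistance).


dT = 32 - (-23) = 55 K
thickness = k * dT / q_max * 1000
thickness = 0.044 * 55 / 18.9 * 1000
thickness = 128.0 mm

128.0


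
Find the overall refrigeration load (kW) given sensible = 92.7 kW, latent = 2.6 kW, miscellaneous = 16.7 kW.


Q_total = Q_s + Q_l + Q_misc
Q_total = 92.7 + 2.6 + 16.7
Q_total = 112.0 kW

112.0


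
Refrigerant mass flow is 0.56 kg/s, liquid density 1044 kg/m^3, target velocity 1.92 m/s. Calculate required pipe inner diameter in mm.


A = m_dot / (rho * v) = 0.56 / (1044 * 1.92) = 0.0002793742018 m^2
d = sqrt(4*A/pi) * 1000
d = 18.9 mm

18.9


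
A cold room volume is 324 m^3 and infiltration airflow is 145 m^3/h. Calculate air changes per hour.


ACH = flow / volume
ACH = 145 / 324
ACH = 0.448

0.448


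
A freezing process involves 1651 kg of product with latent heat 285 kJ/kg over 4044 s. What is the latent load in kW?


Q_lat = m * h_fg / t
Q_lat = 1651 * 285 / 4044
Q_lat = 116.35 kW

116.35


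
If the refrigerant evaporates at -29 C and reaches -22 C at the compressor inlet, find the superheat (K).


Superheat = T_suction - T_evap
Superheat = -22 - (-29)
Superheat = 7 K

7


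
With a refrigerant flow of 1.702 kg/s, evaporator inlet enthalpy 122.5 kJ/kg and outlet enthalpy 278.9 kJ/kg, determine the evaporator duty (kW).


dh = 278.9 - 122.5 = 156.4 kJ/kg
Q_evap = m_dot * dh = 1.702 * 156.4
Q_evap = 266.19 kW

266.19


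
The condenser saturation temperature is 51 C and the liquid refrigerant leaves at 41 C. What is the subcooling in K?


Subcooling = T_cond - T_liquid
Subcooling = 51 - 41
Subcooling = 10 K

10


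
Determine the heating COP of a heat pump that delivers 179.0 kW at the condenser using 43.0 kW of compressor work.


COP_hp = Q_cond / W
COP_hp = 179.0 / 43.0
COP_hp = 4.163

4.163


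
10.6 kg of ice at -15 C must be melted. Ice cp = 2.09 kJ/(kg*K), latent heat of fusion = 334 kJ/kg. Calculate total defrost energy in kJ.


Sensible heat = cp * dT = 2.09 * 15 = 31.35 kJ/kg
Total per kg = 31.35 + 334 = 365.35 kJ/kg
Q = m * total = 10.6 * 365.35
Q = 3872.7 kJ

3872.7


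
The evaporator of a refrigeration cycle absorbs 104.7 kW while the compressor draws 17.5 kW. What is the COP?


COP = Q_evap / W
COP = 104.7 / 17.5
COP = 5.983

5.983


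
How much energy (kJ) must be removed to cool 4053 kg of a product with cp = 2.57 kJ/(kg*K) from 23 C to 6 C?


dT = 23 - (6) = 17 K
Q = m * cp * dT = 4053 * 2.57 * 17
Q = 177076 kJ

177076


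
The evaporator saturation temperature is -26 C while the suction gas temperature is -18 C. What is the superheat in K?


Superheat = T_suction - T_evap
Superheat = -18 - (-26)
Superheat = 8 K

8


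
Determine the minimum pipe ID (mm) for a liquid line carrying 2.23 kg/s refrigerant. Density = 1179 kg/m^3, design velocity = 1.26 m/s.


A = m_dot / (rho * v) = 2.23 / (1179 * 1.26) = 0.001501137633 m^2
d = sqrt(4*A/pi) * 1000
d = 43.7 mm

43.7


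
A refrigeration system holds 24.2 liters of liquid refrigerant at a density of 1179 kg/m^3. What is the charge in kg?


Charge = V * rho / 1000
Charge = 24.2 * 1179 / 1000
Charge = 28.53 kg

28.53


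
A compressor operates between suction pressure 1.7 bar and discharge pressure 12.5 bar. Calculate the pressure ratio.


PR = P_high / P_low
PR = 12.5 / 1.7
PR = 7.353

7.353


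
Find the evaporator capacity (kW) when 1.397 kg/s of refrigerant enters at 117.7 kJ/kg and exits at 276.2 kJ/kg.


dh = 276.2 - 117.7 = 158.5 kJ/kg
Q_evap = m_dot * dh = 1.397 * 158.5
Q_evap = 221.42 kW

221.42


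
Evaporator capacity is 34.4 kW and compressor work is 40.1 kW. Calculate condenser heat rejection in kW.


Q_cond = Q_evap + W
Q_cond = 34.4 + 40.1
Q_cond = 74.5 kW

74.5


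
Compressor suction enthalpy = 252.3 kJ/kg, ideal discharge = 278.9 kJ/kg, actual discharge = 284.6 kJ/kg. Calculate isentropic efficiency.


dh_ideal = 278.9 - 252.3 = 26.6 kJ/kg
dh_actual = 284.6 - 252.3 = 32.3 kJ/kg
eta_s = dh_ideal / dh_actual = 26.6 / 32.3
eta_s = 0.8235

0.8235


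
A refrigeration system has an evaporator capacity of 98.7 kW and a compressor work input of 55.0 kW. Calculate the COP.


COP = Q_evap / W
COP = 98.7 / 55.0
COP = 1.795

1.795


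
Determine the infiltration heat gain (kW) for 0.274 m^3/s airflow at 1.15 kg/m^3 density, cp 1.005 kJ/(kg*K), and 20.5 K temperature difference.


Q = V_dot * rho * cp * dT
Q = 0.274 * 1.15 * 1.005 * 20.5
Q = 6.492 kW

6.492


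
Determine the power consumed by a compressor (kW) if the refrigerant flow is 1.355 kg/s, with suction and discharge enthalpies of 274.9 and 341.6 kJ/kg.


dh = 341.6 - 274.9 = 66.7 kJ/kg
W = m_dot * dh = 1.355 * 66.7 = 90.38 kW

90.38


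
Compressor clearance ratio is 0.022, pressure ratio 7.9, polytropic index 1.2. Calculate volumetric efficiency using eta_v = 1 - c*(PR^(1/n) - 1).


PR^(1/n) = 7.9^(1/1.2) = 5.597867
eta_v = 1 - 0.022 * (5.597867 - 1)
eta_v = 0.8988

0.8988


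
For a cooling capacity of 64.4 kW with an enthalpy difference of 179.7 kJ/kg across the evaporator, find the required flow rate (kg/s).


m_dot = Q / dh
m_dot = 64.4 / 179.7
m_dot = 0.3584 kg/s

0.3584


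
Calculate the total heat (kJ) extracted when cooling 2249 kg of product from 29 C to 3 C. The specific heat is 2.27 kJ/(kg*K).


dT = 29 - (3) = 26 K
Q = m * cp * dT = 2249 * 2.27 * 26
Q = 132736 kJ

132736


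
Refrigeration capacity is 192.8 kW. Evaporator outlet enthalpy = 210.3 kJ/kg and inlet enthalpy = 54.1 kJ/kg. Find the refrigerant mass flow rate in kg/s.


dh = 210.3 - 54.1 = 156.2 kJ/kg
m_dot = Q / dh = 192.8 / 156.2 = 1.2343 kg/s

1.2343


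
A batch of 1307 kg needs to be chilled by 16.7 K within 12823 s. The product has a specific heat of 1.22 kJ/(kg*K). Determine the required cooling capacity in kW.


Q = m * cp * dT / t
Q = 1307 * 1.22 * 16.7 / 12823
Q = 2.077 kW

2.077


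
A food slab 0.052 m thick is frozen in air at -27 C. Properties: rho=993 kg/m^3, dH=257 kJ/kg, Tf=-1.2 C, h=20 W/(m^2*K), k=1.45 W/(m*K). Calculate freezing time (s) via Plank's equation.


dT = -1.2 - (-27) = 25.8 K
term1 = a/(2h) = 0.052/(2*20) = 0.0013
term2 = a^2/(8k) = 0.052^2/(8*1.45) = 0.0002331034483
t = rho*dH*1000/dT * (term1 + term2)
t = 993*257*1000/25.8 * (0.0013 + 0.0002331034483)
t = 15165 s

15165


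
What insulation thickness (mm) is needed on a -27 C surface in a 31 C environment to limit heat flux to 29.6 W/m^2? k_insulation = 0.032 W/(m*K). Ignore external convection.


dT = 31 - (-27) = 58 K
thickness = k * dT / q_max * 1000
thickness = 0.032 * 58 / 29.6 * 1000
thickness = 62.7 mm

62.7


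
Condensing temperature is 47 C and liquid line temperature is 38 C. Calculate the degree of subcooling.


Subcooling = T_cond - T_liquid
Subcooling = 47 - 38
Subcooling = 9 K

9


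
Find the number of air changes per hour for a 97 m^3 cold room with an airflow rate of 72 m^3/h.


ACH = flow / volume
ACH = 72 / 97
ACH = 0.742

0.742


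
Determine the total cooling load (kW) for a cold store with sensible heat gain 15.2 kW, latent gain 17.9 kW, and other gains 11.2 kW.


Q_total = Q_s + Q_l + Q_misc
Q_total = 15.2 + 17.9 + 11.2
Q_total = 44.3 kW

44.3


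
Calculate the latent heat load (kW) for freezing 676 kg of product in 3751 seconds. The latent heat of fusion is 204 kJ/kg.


Q_lat = m * h_fg / t
Q_lat = 676 * 204 / 3751
Q_lat = 36.76 kW

36.76


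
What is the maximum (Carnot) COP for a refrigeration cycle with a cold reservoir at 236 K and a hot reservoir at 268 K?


dT = 268 - 236 = 32 K
COP_carnot = T_cold / dT = 236 / 32
COP_carnot = 7.375

7.375


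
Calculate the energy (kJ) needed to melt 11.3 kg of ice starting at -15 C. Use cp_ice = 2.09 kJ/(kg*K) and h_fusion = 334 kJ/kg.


Sensible heat = cp * dT = 2.09 * 15 = 31.35 kJ/kg
Total per kg = 31.35 + 334 = 365.35 kJ/kg
Q = m * total = 11.3 * 365.35
Q = 4128.5 kJ

4128.5


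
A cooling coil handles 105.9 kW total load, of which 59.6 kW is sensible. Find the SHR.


SHR = Q_sensible / Q_total
SHR = 59.6 / 105.9
SHR = 0.563

0.563


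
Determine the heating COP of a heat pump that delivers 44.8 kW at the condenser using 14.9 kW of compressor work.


COP_hp = Q_cond / W
COP_hp = 44.8 / 14.9
COP_hp = 3.007

3.007


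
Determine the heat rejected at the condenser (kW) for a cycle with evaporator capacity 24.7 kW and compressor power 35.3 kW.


Q_cond = Q_evap + W
Q_cond = 24.7 + 35.3
Q_cond = 60.0 kW

60.0


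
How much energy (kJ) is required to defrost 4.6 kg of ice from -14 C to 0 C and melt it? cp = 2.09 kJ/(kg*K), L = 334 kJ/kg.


Sensible heat = cp * dT = 2.09 * 14 = 29.26 kJ/kg
Total per kg = 29.26 + 334 = 363.26 kJ/kg
Q = m * total = 4.6 * 363.26
Q = 1671.0 kJ

1671.0


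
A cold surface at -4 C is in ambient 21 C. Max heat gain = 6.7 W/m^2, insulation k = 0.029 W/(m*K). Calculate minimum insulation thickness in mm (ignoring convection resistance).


dT = 21 - (-4) = 25 K
thickness = k * dT / q_max * 1000
thickness = 0.029 * 25 / 6.7 * 1000
thickness = 108.2 mm

108.2


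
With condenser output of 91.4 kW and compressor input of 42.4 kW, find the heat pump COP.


COP_hp = Q_cond / W
COP_hp = 91.4 / 42.4
COP_hp = 2.156

2.156


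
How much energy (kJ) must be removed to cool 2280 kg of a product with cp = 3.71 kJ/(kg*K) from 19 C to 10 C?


dT = 19 - (10) = 9 K
Q = m * cp * dT = 2280 * 3.71 * 9
Q = 76129 kJ

76129


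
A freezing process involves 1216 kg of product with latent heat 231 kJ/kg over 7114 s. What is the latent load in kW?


Q_lat = m * h_fg / t
Q_lat = 1216 * 231 / 7114
Q_lat = 39.48 kW

39.48


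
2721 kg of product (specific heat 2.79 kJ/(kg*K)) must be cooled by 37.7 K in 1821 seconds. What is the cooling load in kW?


Q = m * cp * dT / t
Q = 2721 * 2.79 * 37.7 / 1821
Q = 157.168 kW

157.168


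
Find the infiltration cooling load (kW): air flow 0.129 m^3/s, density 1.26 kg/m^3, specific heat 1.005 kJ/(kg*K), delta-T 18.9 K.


Q = V_dot * rho * cp * dT
Q = 0.129 * 1.26 * 1.005 * 18.9
Q = 3.087 kW

3.087


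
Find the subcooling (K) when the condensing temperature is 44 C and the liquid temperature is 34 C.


Subcooling = T_cond - T_liquid
Subcooling = 44 - 34
Subcooling = 10 K

10


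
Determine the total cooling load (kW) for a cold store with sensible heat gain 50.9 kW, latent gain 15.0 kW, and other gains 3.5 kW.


Q_total = Q_s + Q_l + Q_misc
Q_total = 50.9 + 15.0 + 3.5
Q_total = 69.4 kW

69.4


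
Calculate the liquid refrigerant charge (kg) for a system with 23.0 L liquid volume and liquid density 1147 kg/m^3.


Charge = V * rho / 1000
Charge = 23.0 * 1147 / 1000
Charge = 26.38 kg

26.38


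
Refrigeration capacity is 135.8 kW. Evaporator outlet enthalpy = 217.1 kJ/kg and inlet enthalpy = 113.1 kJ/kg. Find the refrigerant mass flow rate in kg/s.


dh = 217.1 - 113.1 = 104.0 kJ/kg
m_dot = Q / dh = 135.8 / 104.0 = 1.3058 kg/s

1.3058


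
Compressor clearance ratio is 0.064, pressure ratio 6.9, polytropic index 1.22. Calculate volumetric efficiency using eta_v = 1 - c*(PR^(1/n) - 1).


PR^(1/n) = 6.9^(1/1.22) = 4.87058607
eta_v = 1 - 0.064 * (4.87058607 - 1)
eta_v = 0.7523

0.7523


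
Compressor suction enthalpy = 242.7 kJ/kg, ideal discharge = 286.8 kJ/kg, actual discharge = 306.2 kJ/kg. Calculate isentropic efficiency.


dh_ideal = 286.8 - 242.7 = 44.1 kJ/kg
dh_actual = 306.2 - 242.7 = 63.5 kJ/kg
eta_s = dh_ideal / dh_actual = 44.1 / 63.5
eta_s = 0.6945

0.6945


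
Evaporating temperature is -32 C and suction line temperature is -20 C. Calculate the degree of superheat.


Superheat = T_suction - T_evap
Superheat = -20 - (-32)
Superheat = 12 K

12


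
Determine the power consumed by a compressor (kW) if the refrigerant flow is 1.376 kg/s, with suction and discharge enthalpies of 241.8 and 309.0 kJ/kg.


dh = 309.0 - 241.8 = 67.2 kJ/kg
W = m_dot * dh = 1.376 * 67.2 = 92.47 kW

92.47


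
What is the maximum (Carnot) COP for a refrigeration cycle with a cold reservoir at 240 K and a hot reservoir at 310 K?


dT = 310 - 240 = 70 K
COP_carnot = T_cold / dT = 240 / 70
COP_carnot = 3.429

3.429


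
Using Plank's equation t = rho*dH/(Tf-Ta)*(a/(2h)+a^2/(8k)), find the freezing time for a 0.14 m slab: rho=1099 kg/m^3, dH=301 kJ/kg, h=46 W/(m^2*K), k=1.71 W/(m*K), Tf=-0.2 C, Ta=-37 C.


dT = -0.2 - (-37) = 36.8 K
term1 = a/(2h) = 0.14/(2*46) = 0.00152173913
term2 = a^2/(8k) = 0.14^2/(8*1.71) = 0.001432748538
t = rho*dH*1000/dT * (term1 + term2)
t = 1099*301*1000/36.8 * (0.00152173913 + 0.001432748538)
t = 26558 s

26558


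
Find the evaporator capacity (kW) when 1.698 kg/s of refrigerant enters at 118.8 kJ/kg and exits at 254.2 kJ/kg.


dh = 254.2 - 118.8 = 135.4 kJ/kg
Q_evap = m_dot * dh = 1.698 * 135.4
Q_evap = 229.91 kW

229.91


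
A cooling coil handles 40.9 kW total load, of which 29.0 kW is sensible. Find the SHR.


SHR = Q_sensible / Q_total
SHR = 29.0 / 40.9
SHR = 0.709

0.709


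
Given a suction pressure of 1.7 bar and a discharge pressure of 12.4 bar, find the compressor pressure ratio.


PR = P_high / P_low
PR = 12.4 / 1.7
PR = 7.294

7.294


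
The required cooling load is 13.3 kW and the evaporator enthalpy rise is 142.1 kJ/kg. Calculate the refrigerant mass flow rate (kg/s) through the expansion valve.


m_dot = Q / dh
m_dot = 13.3 / 142.1
m_dot = 0.0936 kg/s

0.0936


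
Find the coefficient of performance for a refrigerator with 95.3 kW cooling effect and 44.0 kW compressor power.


COP = Q_evap / W
COP = 95.3 / 44.0
COP = 2.166

2.166


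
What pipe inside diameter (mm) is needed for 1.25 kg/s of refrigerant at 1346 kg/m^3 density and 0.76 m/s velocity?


A = m_dot / (rho * v) = 1.25 / (1346 * 0.76) = 0.001221944162 m^2
d = sqrt(4*A/pi) * 1000
d = 39.4 mm

39.4


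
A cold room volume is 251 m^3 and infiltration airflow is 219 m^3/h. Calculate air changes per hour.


ACH = flow / volume
ACH = 219 / 251
ACH = 0.873

0.873


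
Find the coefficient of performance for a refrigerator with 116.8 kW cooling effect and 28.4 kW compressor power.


COP = Q_evap / W
COP = 116.8 / 28.4
COP = 4.113

4.113


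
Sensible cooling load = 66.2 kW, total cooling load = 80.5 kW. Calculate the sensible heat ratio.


SHR = Q_sensible / Q_total
SHR = 66.2 / 80.5
SHR = 0.822

0.822


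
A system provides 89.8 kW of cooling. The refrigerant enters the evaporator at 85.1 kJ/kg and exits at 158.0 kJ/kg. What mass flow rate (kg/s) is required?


dh = 158.0 - 85.1 = 72.9 kJ/kg
m_dot = Q / dh = 89.8 / 72.9 = 1.2318 kg/s

1.2318


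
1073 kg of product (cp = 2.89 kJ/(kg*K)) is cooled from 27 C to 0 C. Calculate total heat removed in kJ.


dT = 27 - (0) = 27 K
Q = m * cp * dT = 1073 * 2.89 * 27
Q = 83726 kJ

83726


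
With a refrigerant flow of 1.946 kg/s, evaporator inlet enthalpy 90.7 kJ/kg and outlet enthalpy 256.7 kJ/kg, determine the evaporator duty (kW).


dh = 256.7 - 90.7 = 166.0 kJ/kg
Q_evap = m_dot * dh = 1.946 * 166.0
Q_evap = 323.04 kW

323.04


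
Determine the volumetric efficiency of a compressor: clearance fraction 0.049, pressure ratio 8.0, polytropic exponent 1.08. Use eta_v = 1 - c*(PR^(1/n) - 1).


PR^(1/n) = 8.0^(1/1.08) = 6.85795186
eta_v = 1 - 0.049 * (6.85795186 - 1)
eta_v = 0.713

0.713


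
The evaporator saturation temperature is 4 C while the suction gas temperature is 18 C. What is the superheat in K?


Superheat = T_suction - T_evap
Superheat = 18 - (4)
Superheat = 14 K

14


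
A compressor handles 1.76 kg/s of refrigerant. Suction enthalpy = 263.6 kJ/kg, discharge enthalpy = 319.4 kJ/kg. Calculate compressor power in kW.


dh = 319.4 - 263.6 = 55.8 kJ/kg
W = m_dot * dh = 1.76 * 55.8 = 98.21 kW

98.21


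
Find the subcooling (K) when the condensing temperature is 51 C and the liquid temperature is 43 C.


Subcooling = T_cond - T_liquid
Subcooling = 51 - 43
Subcooling = 8 K

8


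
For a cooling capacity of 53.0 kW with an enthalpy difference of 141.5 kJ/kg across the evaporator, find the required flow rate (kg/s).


m_dot = Q / dh
m_dot = 53.0 / 141.5
m_dot = 0.3746 kg/s

0.3746


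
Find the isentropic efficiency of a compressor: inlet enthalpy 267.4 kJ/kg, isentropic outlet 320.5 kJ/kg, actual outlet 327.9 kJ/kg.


dh_ideal = 320.5 - 267.4 = 53.1 kJ/kg
dh_actual = 327.9 - 267.4 = 60.5 kJ/kg
eta_s = dh_ideal / dh_actual = 53.1 / 60.5
eta_s = 0.8777

0.8777


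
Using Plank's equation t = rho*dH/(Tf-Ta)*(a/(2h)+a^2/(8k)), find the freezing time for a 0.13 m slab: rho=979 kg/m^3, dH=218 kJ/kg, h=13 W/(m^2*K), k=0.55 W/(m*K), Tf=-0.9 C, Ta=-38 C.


dT = -0.9 - (-38) = 37.1 K
term1 = a/(2h) = 0.13/(2*13) = 0.005
term2 = a^2/(8k) = 0.13^2/(8*0.55) = 0.003840909091
t = rho*dH*1000/dT * (term1 + term2)
t = 979*218*1000/37.1 * (0.005 + 0.003840909091)
t = 50858 s

50858


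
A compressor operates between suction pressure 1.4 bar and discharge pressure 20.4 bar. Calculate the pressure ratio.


PR = P_high / P_low
PR = 20.4 / 1.4
PR = 14.571

14.571


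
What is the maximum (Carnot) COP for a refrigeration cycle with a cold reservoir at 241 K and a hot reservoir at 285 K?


dT = 285 - 241 = 44 K
COP_carnot = T_cold / dT = 241 / 44
COP_carnot = 5.477

5.477


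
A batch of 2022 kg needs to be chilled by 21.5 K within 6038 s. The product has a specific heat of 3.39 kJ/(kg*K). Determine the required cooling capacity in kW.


Q = m * cp * dT / t
Q = 2022 * 3.39 * 21.5 / 6038
Q = 24.408 kW

24.408


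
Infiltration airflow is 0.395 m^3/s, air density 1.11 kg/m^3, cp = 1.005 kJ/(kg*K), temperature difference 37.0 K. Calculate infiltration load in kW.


Q = V_dot * rho * cp * dT
Q = 0.395 * 1.11 * 1.005 * 37.0
Q = 16.304 kW

16.304


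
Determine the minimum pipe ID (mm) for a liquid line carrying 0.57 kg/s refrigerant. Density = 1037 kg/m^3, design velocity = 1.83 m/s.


A = m_dot / (rho * v) = 0.57 / (1037 * 1.83) = 0.0003003620153 m^2
d = sqrt(4*A/pi) * 1000
d = 19.6 mm

19.6


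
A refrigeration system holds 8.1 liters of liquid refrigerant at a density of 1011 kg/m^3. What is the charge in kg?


Charge = V * rho / 1000
Charge = 8.1 * 1011 / 1000
Charge = 8.19 kg

8.19


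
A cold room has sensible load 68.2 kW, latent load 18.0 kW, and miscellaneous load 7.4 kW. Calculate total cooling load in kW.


Q_total = Q_s + Q_l + Q_misc
Q_total = 68.2 + 18.0 + 7.4
Q_total = 93.6 kW

93.6


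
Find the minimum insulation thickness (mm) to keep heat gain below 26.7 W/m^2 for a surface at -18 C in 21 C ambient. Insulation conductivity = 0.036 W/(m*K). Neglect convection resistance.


dT = 21 - (-18) = 39 K
thickness = k * dT / q_max * 1000
thickness = 0.036 * 39 / 26.7 * 1000
thickness = 52.6 mm

52.6


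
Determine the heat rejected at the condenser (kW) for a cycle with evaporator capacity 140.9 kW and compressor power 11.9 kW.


Q_cond = Q_evap + W
Q_cond = 140.9 + 11.9
Q_cond = 152.8 kW

152.8


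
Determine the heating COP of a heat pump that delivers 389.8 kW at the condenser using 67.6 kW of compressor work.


COP_hp = Q_cond / W
COP_hp = 389.8 / 67.6
COP_hp = 5.766

5.766


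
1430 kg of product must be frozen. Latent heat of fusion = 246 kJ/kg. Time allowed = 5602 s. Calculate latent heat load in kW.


Q_lat = m * h_fg / t
Q_lat = 1430 * 246 / 5602
Q_lat = 62.8 kW

62.8


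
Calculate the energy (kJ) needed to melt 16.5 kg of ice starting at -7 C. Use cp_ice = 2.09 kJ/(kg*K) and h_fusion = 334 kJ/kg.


Sensible heat = cp * dT = 2.09 * 7 = 14.63 kJ/kg
Total per kg = 14.63 + 334 = 348.63 kJ/kg
Q = m * total = 16.5 * 348.63
Q = 5752.4 kJ

5752.4


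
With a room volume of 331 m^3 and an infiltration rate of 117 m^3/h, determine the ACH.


ACH = flow / volume
ACH = 117 / 331
ACH = 0.353

0.353


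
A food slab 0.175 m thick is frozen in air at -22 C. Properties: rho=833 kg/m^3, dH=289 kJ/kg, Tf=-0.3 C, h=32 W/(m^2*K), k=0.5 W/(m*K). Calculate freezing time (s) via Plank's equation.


dT = -0.3 - (-22) = 21.7 K
term1 = a/(2h) = 0.175/(2*32) = 0.002734375
term2 = a^2/(8k) = 0.175^2/(8*0.5) = 0.00765625
t = rho*dH*1000/dT * (term1 + term2)
t = 833*289*1000/21.7 * (0.002734375 + 0.00765625)
t = 115272 s

115272


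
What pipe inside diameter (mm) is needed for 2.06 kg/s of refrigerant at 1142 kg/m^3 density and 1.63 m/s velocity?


A = m_dot / (rho * v) = 2.06 / (1142 * 1.63) = 0.001106658215 m^2
d = sqrt(4*A/pi) * 1000
d = 37.5 mm

37.5


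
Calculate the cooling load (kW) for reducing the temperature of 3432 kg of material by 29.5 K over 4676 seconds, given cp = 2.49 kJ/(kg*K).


Q = m * cp * dT / t
Q = 3432 * 2.49 * 29.5 / 4676
Q = 53.913 kW

53.913


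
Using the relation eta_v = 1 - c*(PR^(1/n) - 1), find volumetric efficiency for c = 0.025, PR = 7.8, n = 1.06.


PR^(1/n) = 7.8^(1/1.06) = 6.94382364
eta_v = 1 - 0.025 * (6.94382364 - 1)
eta_v = 0.8514

0.8514


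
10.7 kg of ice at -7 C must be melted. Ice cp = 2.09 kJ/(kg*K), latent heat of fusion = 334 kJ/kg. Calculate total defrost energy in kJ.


Sensible heat = cp * dT = 2.09 * 7 = 14.63 kJ/kg
Total per kg = 14.63 + 334 = 348.63 kJ/kg
Q = m * total = 10.7 * 348.63
Q = 3730.3 kJ

3730.3


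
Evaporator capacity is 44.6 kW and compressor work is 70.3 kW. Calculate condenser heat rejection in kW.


Q_cond = Q_evap + W
Q_cond = 44.6 + 70.3
Q_cond = 114.9 kW

114.9


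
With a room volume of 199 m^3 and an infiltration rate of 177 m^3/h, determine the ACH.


ACH = flow / volume
ACH = 177 / 199
ACH = 0.889

0.889


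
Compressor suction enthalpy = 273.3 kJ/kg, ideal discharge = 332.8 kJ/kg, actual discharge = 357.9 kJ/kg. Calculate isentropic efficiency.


dh_ideal = 332.8 - 273.3 = 59.5 kJ/kg
dh_actual = 357.9 - 273.3 = 84.6 kJ/kg
eta_s = dh_ideal / dh_actual = 59.5 / 84.6
eta_s = 0.7033

0.7033


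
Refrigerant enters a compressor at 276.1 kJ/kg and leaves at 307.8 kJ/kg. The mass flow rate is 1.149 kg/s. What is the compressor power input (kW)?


dh = 307.8 - 276.1 = 31.7 kJ/kg
W = m_dot * dh = 1.149 * 31.7 = 36.42 kW

36.42


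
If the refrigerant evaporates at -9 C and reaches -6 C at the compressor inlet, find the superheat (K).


Superheat = T_suction - T_evap
Superheat = -6 - (-9)
Superheat = 3 K

3


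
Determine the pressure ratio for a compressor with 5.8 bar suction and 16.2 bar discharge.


PR = P_high / P_low
PR = 16.2 / 5.8
PR = 2.793

2.793


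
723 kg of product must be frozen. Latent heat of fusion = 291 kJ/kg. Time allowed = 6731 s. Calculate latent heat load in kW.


Q_lat = m * h_fg / t
Q_lat = 723 * 291 / 6731
Q_lat = 31.26 kW

31.26


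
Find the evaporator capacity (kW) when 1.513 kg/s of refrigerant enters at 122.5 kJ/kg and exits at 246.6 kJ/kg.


dh = 246.6 - 122.5 = 124.1 kJ/kg
Q_evap = m_dot * dh = 1.513 * 124.1
Q_evap = 187.76 kW

187.76


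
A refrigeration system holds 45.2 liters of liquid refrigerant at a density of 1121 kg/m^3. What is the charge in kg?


Charge = V * rho / 1000
Charge = 45.2 * 1121 / 1000
Charge = 50.67 kg

50.67


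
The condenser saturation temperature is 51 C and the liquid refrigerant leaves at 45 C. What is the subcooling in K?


Subcooling = T_cond - T_liquid
Subcooling = 51 - 45
Subcooling = 6 K

6


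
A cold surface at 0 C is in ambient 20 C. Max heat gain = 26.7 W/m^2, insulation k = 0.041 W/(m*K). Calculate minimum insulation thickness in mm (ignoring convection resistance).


dT = 20 - (0) = 20 K
thickness = k * dT / q_max * 1000
thickness = 0.041 * 20 / 26.7 * 1000
thickness = 30.7 mm

30.7


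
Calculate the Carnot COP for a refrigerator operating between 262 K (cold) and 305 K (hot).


dT = 305 - 262 = 43 K
COP_carnot = T_cold / dT = 262 / 43
COP_carnot = 6.093

6.093


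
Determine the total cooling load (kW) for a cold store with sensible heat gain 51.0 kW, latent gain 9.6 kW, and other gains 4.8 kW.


Q_total = Q_s + Q_l + Q_misc
Q_total = 51.0 + 9.6 + 4.8
Q_total = 65.4 kW

65.4


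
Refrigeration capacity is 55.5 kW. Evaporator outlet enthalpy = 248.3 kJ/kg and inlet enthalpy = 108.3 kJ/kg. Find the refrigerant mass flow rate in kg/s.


dh = 248.3 - 108.3 = 140.0 kJ/kg
m_dot = Q / dh = 55.5 / 140.0 = 0.3964 kg/s

0.3964


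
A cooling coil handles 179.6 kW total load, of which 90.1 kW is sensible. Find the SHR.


SHR = Q_sensible / Q_total
SHR = 90.1 / 179.6
SHR = 0.502

0.502


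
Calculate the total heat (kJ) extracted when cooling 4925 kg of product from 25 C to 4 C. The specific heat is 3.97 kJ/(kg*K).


dT = 25 - (4) = 21 K
Q = m * cp * dT = 4925 * 3.97 * 21
Q = 410597 kJ

410597


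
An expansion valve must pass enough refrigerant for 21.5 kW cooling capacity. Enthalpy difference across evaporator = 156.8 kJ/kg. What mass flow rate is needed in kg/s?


m_dot = Q / dh
m_dot = 21.5 / 156.8
m_dot = 0.1371 kg/s

0.1371


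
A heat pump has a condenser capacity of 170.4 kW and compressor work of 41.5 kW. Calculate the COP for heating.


COP_hp = Q_cond / W
COP_hp = 170.4 / 41.5
COP_hp = 4.106

4.106


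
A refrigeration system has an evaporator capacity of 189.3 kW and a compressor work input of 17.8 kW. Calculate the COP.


COP = Q_evap / W
COP = 189.3 / 17.8
COP = 10.635

10.635


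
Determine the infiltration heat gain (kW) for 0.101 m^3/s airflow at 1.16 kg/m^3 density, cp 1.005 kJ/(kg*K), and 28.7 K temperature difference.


Q = V_dot * rho * cp * dT
Q = 0.101 * 1.16 * 1.005 * 28.7
Q = 3.379 kW

3.379


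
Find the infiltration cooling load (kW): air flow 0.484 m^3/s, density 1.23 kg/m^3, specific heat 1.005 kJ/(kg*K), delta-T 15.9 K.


Q = V_dot * rho * cp * dT
Q = 0.484 * 1.23 * 1.005 * 15.9
Q = 9.513 kW

9.513


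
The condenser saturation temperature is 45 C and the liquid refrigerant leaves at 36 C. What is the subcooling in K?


Subcooling = T_cond - T_liquid
Subcooling = 45 - 36
Subcooling = 9 K

9


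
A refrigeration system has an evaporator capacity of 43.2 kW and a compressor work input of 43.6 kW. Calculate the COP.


COP = Q_evap / W
COP = 43.2 / 43.6
COP = 0.991

0.991


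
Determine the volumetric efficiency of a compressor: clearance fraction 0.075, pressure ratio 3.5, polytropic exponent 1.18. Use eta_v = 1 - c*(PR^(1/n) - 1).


PR^(1/n) = 3.5^(1/1.18) = 2.89117656
eta_v = 1 - 0.075 * (2.89117656 - 1)
eta_v = 0.8582

0.8582


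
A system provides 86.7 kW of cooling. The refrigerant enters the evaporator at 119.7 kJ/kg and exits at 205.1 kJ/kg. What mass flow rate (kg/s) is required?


dh = 205.1 - 119.7 = 85.4 kJ/kg
m_dot = Q / dh = 86.7 / 85.4 = 1.0152 kg/s

1.0152


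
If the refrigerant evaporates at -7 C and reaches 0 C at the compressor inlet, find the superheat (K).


Superheat = T_suction - T_evap
Superheat = 0 - (-7)
Superheat = 7 K

7


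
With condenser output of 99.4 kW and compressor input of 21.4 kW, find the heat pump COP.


COP_hp = Q_cond / W
COP_hp = 99.4 / 21.4
COP_hp = 4.645

4.645


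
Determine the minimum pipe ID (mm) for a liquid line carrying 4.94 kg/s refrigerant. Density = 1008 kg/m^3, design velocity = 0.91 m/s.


A = m_dot / (rho * v) = 4.94 / (1008 * 0.91) = 0.005385487528 m^2
d = sqrt(4*A/pi) * 1000
d = 82.8 mm

82.8


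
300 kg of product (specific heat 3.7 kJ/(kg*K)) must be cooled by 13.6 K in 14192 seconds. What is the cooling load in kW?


Q = m * cp * dT / t
Q = 300 * 3.7 * 13.6 / 14192
Q = 1.064 kW

1.064


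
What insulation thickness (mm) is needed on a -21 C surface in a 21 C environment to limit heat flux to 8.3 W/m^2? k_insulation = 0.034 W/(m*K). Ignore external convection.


dT = 21 - (-21) = 42 K
thickness = k * dT / q_max * 1000
thickness = 0.034 * 42 / 8.3 * 1000
thickness = 172.0 mm

172.0


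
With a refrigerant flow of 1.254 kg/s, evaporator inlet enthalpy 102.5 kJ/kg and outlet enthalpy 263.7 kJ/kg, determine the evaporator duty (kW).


dh = 263.7 - 102.5 = 161.2 kJ/kg
Q_evap = m_dot * dh = 1.254 * 161.2
Q_evap = 202.14 kW

202.14


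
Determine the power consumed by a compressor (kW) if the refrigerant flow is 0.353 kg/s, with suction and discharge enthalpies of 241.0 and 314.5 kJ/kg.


dh = 314.5 - 241.0 = 73.5 kJ/kg
W = m_dot * dh = 0.353 * 73.5 = 25.95 kW

25.95


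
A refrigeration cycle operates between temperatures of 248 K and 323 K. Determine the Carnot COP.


dT = 323 - 248 = 75 K
COP_carnot = T_cold / dT = 248 / 75
COP_carnot = 3.307

3.307


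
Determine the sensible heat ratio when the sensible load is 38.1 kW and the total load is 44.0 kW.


SHR = Q_sensible / Q_total
SHR = 38.1 / 44.0
SHR = 0.866

0.866


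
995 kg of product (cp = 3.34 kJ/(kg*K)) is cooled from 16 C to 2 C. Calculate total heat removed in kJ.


dT = 16 - (2) = 14 K
Q = m * cp * dT = 995 * 3.34 * 14
Q = 46526 kJ

46526


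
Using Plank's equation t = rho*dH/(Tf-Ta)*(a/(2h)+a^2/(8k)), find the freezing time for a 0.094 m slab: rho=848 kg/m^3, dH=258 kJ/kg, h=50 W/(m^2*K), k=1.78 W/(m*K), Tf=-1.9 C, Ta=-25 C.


dT = -1.9 - (-25) = 23.1 K
term1 = a/(2h) = 0.094/(2*50) = 0.00094
term2 = a^2/(8k) = 0.094^2/(8*1.78) = 0.000620505618
t = rho*dH*1000/dT * (term1 + term2)
t = 848*258*1000/23.1 * (0.00094 + 0.000620505618)
t = 14780 s

14780


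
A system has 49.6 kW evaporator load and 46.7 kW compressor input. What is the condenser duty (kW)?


Q_cond = Q_evap + W
Q_cond = 49.6 + 46.7
Q_cond = 96.3 kW

96.3


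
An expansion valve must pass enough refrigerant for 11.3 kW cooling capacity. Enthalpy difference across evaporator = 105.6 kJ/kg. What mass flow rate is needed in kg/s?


m_dot = Q / dh
m_dot = 11.3 / 105.6
m_dot = 0.107 kg/s

0.107


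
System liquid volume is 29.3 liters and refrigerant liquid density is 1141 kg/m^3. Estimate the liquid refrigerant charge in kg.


Charge = V * rho / 1000
Charge = 29.3 * 1141 / 1000
Charge = 33.43 kg

33.43


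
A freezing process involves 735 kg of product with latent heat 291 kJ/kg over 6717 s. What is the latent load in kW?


Q_lat = m * h_fg / t
Q_lat = 735 * 291 / 6717
Q_lat = 31.84 kW

31.84


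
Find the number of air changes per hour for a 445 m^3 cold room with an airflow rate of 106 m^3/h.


ACH = flow / volume
ACH = 106 / 445
ACH = 0.238

0.238


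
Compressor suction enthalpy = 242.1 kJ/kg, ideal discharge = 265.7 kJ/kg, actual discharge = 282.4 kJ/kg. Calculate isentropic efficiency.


dh_ideal = 265.7 - 242.1 = 23.6 kJ/kg
dh_actual = 282.4 - 242.1 = 40.3 kJ/kg
eta_s = dh_ideal / dh_actual = 23.6 / 40.3
eta_s = 0.5856

0.5856


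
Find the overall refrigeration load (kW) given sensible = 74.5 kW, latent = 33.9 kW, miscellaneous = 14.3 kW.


Q_total = Q_s + Q_l + Q_misc
Q_total = 74.5 + 33.9 + 14.3
Q_total = 122.7 kW

122.7


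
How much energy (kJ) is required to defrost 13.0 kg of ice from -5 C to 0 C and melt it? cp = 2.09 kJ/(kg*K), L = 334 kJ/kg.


Sensible heat = cp * dT = 2.09 * 5 = 10.45 kJ/kg
Total per kg = 10.45 + 334 = 344.45 kJ/kg
Q = m * total = 13.0 * 344.45
Q = 4477.9 kJ

4477.9


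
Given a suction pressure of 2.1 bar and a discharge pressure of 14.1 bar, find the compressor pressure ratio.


PR = P_high / P_low
PR = 14.1 / 2.1
PR = 6.714

6.714


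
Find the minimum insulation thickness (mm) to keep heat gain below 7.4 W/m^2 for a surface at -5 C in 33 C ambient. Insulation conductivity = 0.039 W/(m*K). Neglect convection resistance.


dT = 33 - (-5) = 38 K
thickness = k * dT / q_max * 1000
thickness = 0.039 * 38 / 7.4 * 1000
thickness = 200.3 mm

200.3


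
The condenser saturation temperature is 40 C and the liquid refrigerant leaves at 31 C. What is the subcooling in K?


Subcooling = T_cond - T_liquid
Subcooling = 40 - 31
Subcooling = 9 K

9


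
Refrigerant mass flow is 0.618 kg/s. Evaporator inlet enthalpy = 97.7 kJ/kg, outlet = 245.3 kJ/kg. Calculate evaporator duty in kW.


dh = 245.3 - 97.7 = 147.6 kJ/kg
Q_evap = m_dot * dh = 0.618 * 147.6
Q_evap = 91.22 kW

91.22


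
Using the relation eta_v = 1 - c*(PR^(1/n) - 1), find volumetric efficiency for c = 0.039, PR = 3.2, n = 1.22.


PR^(1/n) = 3.2^(1/1.22) = 2.59452201
eta_v = 1 - 0.039 * (2.59452201 - 1)
eta_v = 0.9378

0.9378


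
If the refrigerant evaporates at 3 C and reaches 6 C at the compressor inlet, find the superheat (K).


Superheat = T_suction - T_evap
Superheat = 6 - (3)
Superheat = 3 K

3


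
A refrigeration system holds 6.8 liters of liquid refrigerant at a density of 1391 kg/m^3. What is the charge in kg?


Charge = V * rho / 1000
Charge = 6.8 * 1391 / 1000
Charge = 9.46 kg

9.46


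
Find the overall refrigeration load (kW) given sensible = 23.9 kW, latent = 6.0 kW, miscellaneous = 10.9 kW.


Q_total = Q_s + Q_l + Q_misc
Q_total = 23.9 + 6.0 + 10.9
Q_total = 40.8 kW

40.8


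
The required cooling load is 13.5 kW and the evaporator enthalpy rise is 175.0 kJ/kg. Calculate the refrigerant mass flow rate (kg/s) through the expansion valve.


m_dot = Q / dh
m_dot = 13.5 / 175.0
m_dot = 0.0771 kg/s

0.0771


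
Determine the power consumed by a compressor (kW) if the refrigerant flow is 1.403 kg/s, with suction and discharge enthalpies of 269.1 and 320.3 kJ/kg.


dh = 320.3 - 269.1 = 51.2 kJ/kg
W = m_dot * dh = 1.403 * 51.2 = 71.83 kW

71.83


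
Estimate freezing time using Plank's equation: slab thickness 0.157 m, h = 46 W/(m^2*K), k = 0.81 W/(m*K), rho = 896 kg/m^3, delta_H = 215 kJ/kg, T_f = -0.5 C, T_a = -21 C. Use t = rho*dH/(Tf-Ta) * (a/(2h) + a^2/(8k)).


dT = -0.5 - (-21) = 20.5 K
term1 = a/(2h) = 0.157/(2*46) = 0.001706521739
term2 = a^2/(8k) = 0.157^2/(8*0.81) = 0.003803858025
t = rho*dH*1000/dT * (term1 + term2)
t = 896*215*1000/20.5 * (0.001706521739 + 0.003803858025)
t = 51781 s

51781


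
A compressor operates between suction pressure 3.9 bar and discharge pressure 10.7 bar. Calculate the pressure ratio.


PR = P_high / P_low
PR = 10.7 / 3.9
PR = 2.744

2.744


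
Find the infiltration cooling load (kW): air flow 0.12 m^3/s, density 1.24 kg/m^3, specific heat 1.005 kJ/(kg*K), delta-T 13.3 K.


Q = V_dot * rho * cp * dT
Q = 0.12 * 1.24 * 1.005 * 13.3
Q = 1.989 kW

1.989


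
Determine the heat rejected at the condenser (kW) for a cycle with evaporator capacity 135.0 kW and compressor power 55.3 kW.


Q_cond = Q_evap + W
Q_cond = 135.0 + 55.3
Q_cond = 190.3 kW

190.3


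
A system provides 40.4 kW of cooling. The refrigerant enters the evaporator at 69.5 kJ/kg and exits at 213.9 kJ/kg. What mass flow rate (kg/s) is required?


dh = 213.9 - 69.5 = 144.4 kJ/kg
m_dot = Q / dh = 40.4 / 144.4 = 0.2798 kg/s

0.2798


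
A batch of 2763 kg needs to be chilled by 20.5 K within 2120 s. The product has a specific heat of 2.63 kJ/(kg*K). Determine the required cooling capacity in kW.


Q = m * cp * dT / t
Q = 2763 * 2.63 * 20.5 / 2120
Q = 70.268 kW

70.268


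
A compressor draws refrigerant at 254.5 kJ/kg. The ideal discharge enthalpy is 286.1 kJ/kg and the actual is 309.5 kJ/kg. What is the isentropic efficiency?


dh_ideal = 286.1 - 254.5 = 31.6 kJ/kg
dh_actual = 309.5 - 254.5 = 55.0 kJ/kg
eta_s = dh_ideal / dh_actual = 31.6 / 55.0
eta_s = 0.5745

0.5745


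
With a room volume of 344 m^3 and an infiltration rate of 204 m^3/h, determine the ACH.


ACH = flow / volume
ACH = 204 / 344
ACH = 0.593

0.593


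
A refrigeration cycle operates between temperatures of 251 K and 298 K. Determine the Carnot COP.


dT = 298 - 251 = 47 K
COP_carnot = T_cold / dT = 251 / 47
COP_carnot = 5.34

5.34


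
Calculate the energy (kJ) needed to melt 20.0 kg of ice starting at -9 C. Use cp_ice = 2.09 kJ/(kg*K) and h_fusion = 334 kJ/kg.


Sensible heat = cp * dT = 2.09 * 9 = 18.81 kJ/kg
Total per kg = 18.81 + 334 = 352.81 kJ/kg
Q = m * total = 20.0 * 352.81
Q = 7056.2 kJ

7056.2


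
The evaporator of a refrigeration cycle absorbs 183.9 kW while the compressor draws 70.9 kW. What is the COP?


COP = Q_evap / W
COP = 183.9 / 70.9
COP = 2.594

2.594


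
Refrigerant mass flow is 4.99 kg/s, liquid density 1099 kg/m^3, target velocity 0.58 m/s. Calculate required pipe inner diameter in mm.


A = m_dot / (rho * v) = 4.99 / (1099 * 0.58) = 0.007828433372 m^2
d = sqrt(4*A/pi) * 1000
d = 99.8 mm

99.8


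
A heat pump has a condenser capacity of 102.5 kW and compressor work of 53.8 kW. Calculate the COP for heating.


COP_hp = Q_cond / W
COP_hp = 102.5 / 53.8
COP_hp = 1.905

1.905


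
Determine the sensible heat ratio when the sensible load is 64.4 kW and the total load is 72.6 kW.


SHR = Q_sensible / Q_total
SHR = 64.4 / 72.6
SHR = 0.887

0.887


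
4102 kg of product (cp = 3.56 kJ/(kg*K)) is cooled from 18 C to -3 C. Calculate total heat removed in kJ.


dT = 18 - (-3) = 21 K
Q = m * cp * dT = 4102 * 3.56 * 21
Q = 306666 kJ

306666


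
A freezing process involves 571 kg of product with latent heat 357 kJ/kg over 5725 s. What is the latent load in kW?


Q_lat = m * h_fg / t
Q_lat = 571 * 357 / 5725
Q_lat = 35.61 kW

35.61


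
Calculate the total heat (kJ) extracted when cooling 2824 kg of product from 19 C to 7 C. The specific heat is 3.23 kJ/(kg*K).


dT = 19 - (7) = 12 K
Q = m * cp * dT = 2824 * 3.23 * 12
Q = 109458 kJ

109458


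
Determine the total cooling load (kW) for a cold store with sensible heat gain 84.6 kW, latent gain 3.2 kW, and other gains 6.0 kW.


Q_total = Q_s + Q_l + Q_misc
Q_total = 84.6 + 3.2 + 6.0
Q_total = 93.8 kW

93.8


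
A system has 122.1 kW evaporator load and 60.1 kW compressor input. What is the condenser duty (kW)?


Q_cond = Q_evap + W
Q_cond = 122.1 + 60.1
Q_cond = 182.2 kW

182.2


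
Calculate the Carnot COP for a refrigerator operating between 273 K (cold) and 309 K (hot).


dT = 309 - 273 = 36 K
COP_carnot = T_cold / dT = 273 / 36
COP_carnot = 7.583

7.583


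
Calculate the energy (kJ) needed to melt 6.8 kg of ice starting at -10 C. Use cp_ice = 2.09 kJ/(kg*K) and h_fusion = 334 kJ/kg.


Sensible heat = cp * dT = 2.09 * 10 = 20.9 kJ/kg
Total per kg = 20.9 + 334 = 354.9 kJ/kg
Q = m * total = 6.8 * 354.9
Q = 2413.3 kJ

2413.3


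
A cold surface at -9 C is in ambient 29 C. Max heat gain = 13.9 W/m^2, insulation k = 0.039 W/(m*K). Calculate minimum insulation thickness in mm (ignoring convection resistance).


dT = 29 - (-9) = 38 K
thickness = k * dT / q_max * 1000
thickness = 0.039 * 38 / 13.9 * 1000
thickness = 106.6 mm

106.6


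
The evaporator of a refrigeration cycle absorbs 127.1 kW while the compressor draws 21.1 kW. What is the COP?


COP = Q_evap / W
COP = 127.1 / 21.1
COP = 6.024

6.024


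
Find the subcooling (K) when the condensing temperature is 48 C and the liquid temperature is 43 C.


Subcooling = T_cond - T_liquid
Subcooling = 48 - 43
Subcooling = 5 K

5


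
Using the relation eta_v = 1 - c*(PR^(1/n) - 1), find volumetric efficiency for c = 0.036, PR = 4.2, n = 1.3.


PR^(1/n) = 4.2^(1/1.3) = 3.01593885
eta_v = 1 - 0.036 * (3.01593885 - 1)
eta_v = 0.9274

0.9274


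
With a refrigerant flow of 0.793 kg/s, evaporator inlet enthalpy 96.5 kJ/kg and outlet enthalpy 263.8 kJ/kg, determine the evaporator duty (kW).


dh = 263.8 - 96.5 = 167.3 kJ/kg
Q_evap = m_dot * dh = 0.793 * 167.3
Q_evap = 132.67 kW

132.67


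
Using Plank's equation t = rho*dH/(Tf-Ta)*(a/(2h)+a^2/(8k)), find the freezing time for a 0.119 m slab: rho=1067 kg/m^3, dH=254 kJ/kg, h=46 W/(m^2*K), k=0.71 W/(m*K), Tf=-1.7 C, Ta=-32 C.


dT = -1.7 - (-32) = 30.3 K
term1 = a/(2h) = 0.119/(2*46) = 0.001293478261
term2 = a^2/(8k) = 0.119^2/(8*0.71) = 0.002493133803
t = rho*dH*1000/dT * (term1 + term2)
t = 1067*254*1000/30.3 * (0.001293478261 + 0.002493133803)
t = 33869 s

33869
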